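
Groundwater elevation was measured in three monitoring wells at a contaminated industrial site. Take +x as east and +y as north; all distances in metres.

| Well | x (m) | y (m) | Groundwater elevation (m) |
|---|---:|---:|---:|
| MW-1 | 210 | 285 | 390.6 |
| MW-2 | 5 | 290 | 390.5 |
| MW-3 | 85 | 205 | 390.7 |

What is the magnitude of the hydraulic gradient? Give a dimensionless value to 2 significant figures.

With h = a·x + b·y + c and MW-1 as origin, the differences give:
  (-205)·a + 5·b = -0.1
  (-125)·a + (-80)·b = +0.1
Eliminate b (×(-80) and ×5, subtract): 17025·a = 7.50 → a = ∂h/∂x = +0.0004405
Back-substitute: b = ∂h/∂y = -0.001938.
|∇h| = √(0.0004405² + -0.001938²) = 0.001987

0.0020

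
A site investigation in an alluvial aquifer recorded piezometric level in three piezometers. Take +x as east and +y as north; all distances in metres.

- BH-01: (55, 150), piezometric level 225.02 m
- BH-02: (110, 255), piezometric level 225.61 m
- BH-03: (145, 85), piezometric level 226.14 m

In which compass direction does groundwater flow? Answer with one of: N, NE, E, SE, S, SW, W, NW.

W

Differences from BH-01: to BH-02 (Δx, Δy, Δh) = (55, 105, +0.59); to BH-03 = (90, -65, +1.12).
Determinant of the coordinate differences = 55·(-65) − 90·105 = -13025.
∂h/∂x = [(+0.59)·(-65) − (+1.12)·105] / -13025 = +0.01197
∂h/∂y = [55·(+1.12) − 90·(+0.59)] / -13025 = -0.0006526
Flow = −∇h = (-0.01197 east, +0.0006526 north), which points west.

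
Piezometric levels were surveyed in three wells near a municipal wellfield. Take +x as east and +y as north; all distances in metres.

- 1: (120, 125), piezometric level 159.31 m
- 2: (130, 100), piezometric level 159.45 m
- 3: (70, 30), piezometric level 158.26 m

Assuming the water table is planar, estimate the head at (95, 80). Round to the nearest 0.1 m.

Three-point gradient (reference 1): Δ to 2 = (10, -25, +0.14), Δ to 3 = (-50, -95, -1.05).
∂h/∂x = +0.01798, ∂h/∂y = +0.001591 (det = -2200).
h(95, 80) = 159.31 + (+0.01798)·(-25) + (+0.001591)·(-45) = 159.31 -0.449 -0.072 = 158.789 m.

158.8 m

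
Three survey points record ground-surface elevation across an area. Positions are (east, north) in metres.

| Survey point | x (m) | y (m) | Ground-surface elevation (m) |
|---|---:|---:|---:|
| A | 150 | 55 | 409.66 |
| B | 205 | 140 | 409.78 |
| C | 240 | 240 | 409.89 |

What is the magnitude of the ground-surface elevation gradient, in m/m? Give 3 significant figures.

0.00128 m/m

Taking A as reference: B−A = (55, 85, +0.12); C−A = (90, 185, +0.23).
Solve a·Δx + b·Δy = Δz: det = 55·185 − 90·85 = 2525.
∂z/∂x = [(+0.12)·185 − (+0.23)·85] / 2525 = +0.001050
∂z/∂y = [55·(+0.23) − 90·(+0.12)] / 2525 = +0.0007327
|∇f| = √(0.001050² + 0.0007327²) = 0.00128 m/m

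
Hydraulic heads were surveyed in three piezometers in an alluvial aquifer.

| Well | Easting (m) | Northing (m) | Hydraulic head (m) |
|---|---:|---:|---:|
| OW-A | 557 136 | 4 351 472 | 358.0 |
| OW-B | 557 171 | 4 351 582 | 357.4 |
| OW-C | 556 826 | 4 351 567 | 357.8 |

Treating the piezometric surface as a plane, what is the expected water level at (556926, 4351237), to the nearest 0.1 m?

359.4 m

Differences from OW-A: to OW-B (Δx, Δy, Δh) = (35, 110, -0.6); to OW-C = (-310, 95, -0.2).
Determinant of the coordinate differences = 35·95 − (-310)·110 = 37425.
∂h/∂x = [(-0.6)·95 − (-0.2)·110] / 37425 = -0.0009352
∂h/∂y = [35·(-0.2) − (-310)·(-0.6)] / 37425 = -0.005157
h(556926, 4351237) = 358.0 + (-0.0009352)·(-210) + (-0.005157)·(-235) = 358.0 +0.196 +1.212 = 359.408 m.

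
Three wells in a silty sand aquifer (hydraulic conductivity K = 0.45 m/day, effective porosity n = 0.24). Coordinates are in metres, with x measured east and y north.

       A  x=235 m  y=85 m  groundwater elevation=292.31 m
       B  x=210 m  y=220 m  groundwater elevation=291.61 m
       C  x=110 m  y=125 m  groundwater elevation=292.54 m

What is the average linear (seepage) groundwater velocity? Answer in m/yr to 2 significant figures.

4.8 m/yr

Differences from A: to B (Δx, Δy, Δh) = (-25, 135, -0.70); to C = (-125, 40, +0.23).
Solve a·Δx + b·Δy = Δh: det = (-25)·40 − (-125)·135 = 15875.
∂h/∂x = [(-0.70)·40 − (+0.23)·135] / 15875 = -0.003720
∂h/∂y = [(-25)·(+0.23) − (-125)·(-0.70)] / 15875 = -0.005874
|∇h| = √(-0.003720² + -0.005874²) = 0.006953
Seepage velocity v = K·i/n = 0.45 × 0.006953 / 0.24 = 0.01304 m/day = 4.763 m/yr.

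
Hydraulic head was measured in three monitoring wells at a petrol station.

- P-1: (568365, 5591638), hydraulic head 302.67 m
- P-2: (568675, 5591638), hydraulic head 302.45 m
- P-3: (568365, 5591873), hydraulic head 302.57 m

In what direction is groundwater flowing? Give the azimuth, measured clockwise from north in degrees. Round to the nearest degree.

∂h/∂x = (302.45 − 302.67) / (568675 − 568365) = -0.0007097
∂h/∂y = (302.57 − 302.67) / (5591873 − 5591638) = -0.0004255
Flow direction (−∇h) has components (+0.0007097 E, +0.0004255 N).
Azimuth = atan2(E, N) = atan2(+0.0007097, +0.0004255) = 59.1° ≈ 059°.

059°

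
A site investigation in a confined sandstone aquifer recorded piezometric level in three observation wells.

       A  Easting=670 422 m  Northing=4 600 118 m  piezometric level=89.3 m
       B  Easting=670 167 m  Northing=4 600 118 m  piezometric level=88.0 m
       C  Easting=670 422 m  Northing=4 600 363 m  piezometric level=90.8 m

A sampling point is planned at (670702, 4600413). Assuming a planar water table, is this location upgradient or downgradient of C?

upgradient

∂h/∂x = (88.0 − 89.3) / (670167 − 670422) = +0.005098
∂h/∂y = (90.8 − 89.3) / (4600363 − 4600118) = +0.006122
Head at (670702, 4600413) = 89.3 + (+0.005098)·(280) + (+0.006122)·(295) = 92.53 m.
That is higher than the 90.8 m at C, so the point is upgradient.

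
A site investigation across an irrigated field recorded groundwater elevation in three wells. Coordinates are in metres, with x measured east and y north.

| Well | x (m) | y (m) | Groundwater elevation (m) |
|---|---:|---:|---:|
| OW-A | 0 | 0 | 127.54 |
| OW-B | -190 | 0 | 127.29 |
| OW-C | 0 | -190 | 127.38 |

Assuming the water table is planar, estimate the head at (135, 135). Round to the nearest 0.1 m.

127.8 m

∂h/∂x = (127.29 − 127.54) / (-190 − 0) = +0.001316
∂h/∂y = (127.38 − 127.54) / (-190 − 0) = +0.0008421
h(135, 135) = 127.54 + (+0.001316)·(135) + (+0.0008421)·(135) = 127.54 +0.178 +0.114 = 127.831 m.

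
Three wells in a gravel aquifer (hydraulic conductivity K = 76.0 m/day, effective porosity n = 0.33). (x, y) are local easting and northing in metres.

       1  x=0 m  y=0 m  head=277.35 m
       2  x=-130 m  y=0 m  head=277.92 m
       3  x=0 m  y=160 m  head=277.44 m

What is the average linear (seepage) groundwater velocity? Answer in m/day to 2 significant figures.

∂h/∂x = (277.92 − 277.35) / (-130 − 0) = -0.004385
∂h/∂y = (277.44 − 277.35) / (160 − 0) = +0.0005625
|∇h| = √(-0.004385² + 0.0005625²) = 0.004421
Seepage velocity v = K·i/n = 76.0 × 0.004421 / 0.33 = 1.018 m/day.

1.0 m/day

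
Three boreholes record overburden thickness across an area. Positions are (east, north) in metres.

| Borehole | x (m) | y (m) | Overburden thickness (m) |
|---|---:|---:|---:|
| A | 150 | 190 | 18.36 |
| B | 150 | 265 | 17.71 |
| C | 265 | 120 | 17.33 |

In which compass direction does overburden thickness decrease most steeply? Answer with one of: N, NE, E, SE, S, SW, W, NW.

NE

Differences from A: to B (Δx, Δy, Δh) = (0, 75, -0.65); to C = (115, -70, -1.03).
Solve a·Δx + b·Δy = Δd: det = 0·(-70) − 115·75 = -8625.
∂d/∂x = [(-0.65)·(-70) − (-1.03)·75] / -8625 = -0.01423
∂d/∂y = [0·(-1.03) − 115·(-0.65)] / -8625 = -0.008667
Steepest decrease is along −∇f = (+0.01423 E, +0.008667 N) → northeast.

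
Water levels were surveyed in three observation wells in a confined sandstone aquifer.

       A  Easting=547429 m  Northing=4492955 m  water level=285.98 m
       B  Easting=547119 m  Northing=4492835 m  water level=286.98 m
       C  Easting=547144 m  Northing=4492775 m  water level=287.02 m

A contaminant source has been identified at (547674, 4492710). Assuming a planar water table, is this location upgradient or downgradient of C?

downgradient

With h = a·x + b·y + c and A as origin, the differences give:
  (-310)·a + (-120)·b = +1.00
  (-285)·a + (-180)·b = +1.04
Eliminate b (×(-180) and ×(-120), subtract): 21600·a = -55.200 → a = ∂h/∂x = -0.002556
Back-substitute: b = ∂h/∂y = -0.001731.
Head at (547674, 4492710) = 285.98 + (-0.002556)·(245) + (-0.001731)·(-245) = 285.78 m.
That is lower than the 287.02 m at C, so the point is downgradient.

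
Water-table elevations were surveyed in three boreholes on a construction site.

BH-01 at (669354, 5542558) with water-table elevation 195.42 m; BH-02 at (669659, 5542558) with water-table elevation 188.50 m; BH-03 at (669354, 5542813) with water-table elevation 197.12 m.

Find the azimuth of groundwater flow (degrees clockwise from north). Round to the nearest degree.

∂h/∂x = (188.50 − 195.42) / (669659 − 669354) = -0.02269
∂h/∂y = (197.12 − 195.42) / (5542813 − 5542558) = +0.006667
Flow direction (−∇h) has components (+0.02269 E, -0.006667 N).
Azimuth = atan2(E, N) = atan2(+0.02269, -0.006667) = 106.4° ≈ 106°.

106°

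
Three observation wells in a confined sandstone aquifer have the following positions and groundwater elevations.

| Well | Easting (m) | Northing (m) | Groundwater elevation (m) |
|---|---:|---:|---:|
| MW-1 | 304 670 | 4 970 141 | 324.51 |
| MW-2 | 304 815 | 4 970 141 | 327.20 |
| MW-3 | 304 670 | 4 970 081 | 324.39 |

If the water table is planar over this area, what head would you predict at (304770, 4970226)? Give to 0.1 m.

326.5 m

∂h/∂x = (327.20 − 324.51) / (304815 − 304670) = +0.01855
∂h/∂y = (324.39 − 324.51) / (4970081 − 4970141) = +0.002000
h(304770, 4970226) = 324.51 + (+0.01855)·(100) + (+0.002000)·(85) = 324.51 +1.855 +0.170 = 326.535 m.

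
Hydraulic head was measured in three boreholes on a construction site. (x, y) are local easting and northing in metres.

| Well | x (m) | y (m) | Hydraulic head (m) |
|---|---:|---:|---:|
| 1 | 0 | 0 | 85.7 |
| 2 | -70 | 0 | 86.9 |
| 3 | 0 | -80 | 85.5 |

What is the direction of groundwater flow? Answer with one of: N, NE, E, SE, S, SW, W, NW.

E

∂h/∂x = (86.9 − 85.7) / (-70 − 0) = -0.01714
∂h/∂y = (85.5 − 85.7) / (-80 − 0) = +0.002500
Flow = −∇h = (+0.01714 east, -0.002500 north), which points east.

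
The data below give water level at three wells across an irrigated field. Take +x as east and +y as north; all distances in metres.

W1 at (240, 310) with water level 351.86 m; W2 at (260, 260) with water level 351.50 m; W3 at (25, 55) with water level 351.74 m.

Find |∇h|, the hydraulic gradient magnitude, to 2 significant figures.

0.0074

With h = a·x + b·y + c and W1 as origin, the differences give:
  20·a + (-50)·b = -0.36
  (-215)·a + (-255)·b = -0.12
Eliminate b (×(-255) and ×(-50), subtract): -15850·a = 85.800 → a = ∂h/∂x = -0.005413
Back-substitute: b = ∂h/∂y = +0.005035.
|∇h| = √(-0.005413² + 0.005035²) = 0.007393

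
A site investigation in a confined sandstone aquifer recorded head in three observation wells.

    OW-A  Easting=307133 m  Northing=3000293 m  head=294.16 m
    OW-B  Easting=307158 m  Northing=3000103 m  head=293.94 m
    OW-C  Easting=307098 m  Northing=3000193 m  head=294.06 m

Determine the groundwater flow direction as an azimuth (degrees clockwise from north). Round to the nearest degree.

Three-point gradient (reference OW-A): Δ to OW-B = (25, -190, -0.22), Δ to OW-C = (-35, -100, -0.10).
∂h/∂x = -0.0003279, ∂h/∂y = +0.001115 (det = -9150).
Flow direction (−∇h) has components (+0.0003279 E, -0.001115 N).
Azimuth = atan2(E, N) = atan2(+0.0003279, -0.001115) = 163.6° ≈ 164°.

164°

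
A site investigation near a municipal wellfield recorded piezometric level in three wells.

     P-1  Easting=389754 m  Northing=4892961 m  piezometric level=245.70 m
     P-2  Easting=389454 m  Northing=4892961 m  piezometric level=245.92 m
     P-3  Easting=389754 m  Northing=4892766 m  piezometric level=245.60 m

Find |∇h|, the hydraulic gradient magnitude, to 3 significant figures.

0.000895

∂h/∂x = (245.92 − 245.70) / (389454 − 389754) = -0.0007333
∂h/∂y = (245.60 − 245.70) / (4892766 − 4892961) = +0.0005128
|∇h| = √(-0.0007333² + 0.0005128²) = 0.0008948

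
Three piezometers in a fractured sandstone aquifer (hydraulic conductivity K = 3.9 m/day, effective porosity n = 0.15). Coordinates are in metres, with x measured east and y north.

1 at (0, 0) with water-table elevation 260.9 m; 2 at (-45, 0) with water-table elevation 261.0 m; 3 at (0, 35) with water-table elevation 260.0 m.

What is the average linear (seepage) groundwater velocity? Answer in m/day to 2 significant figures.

∂h/∂x = (261.0 − 260.9) / (-45 − 0) = -0.002222
∂h/∂y = (260.0 − 260.9) / (35 − 0) = -0.02571
|∇h| = √(-0.002222² + -0.02571²) = 0.02581
Seepage velocity v = K·i/n = 3.9 × 0.02581 / 0.15 = 0.6711 m/day.

0.67 m/day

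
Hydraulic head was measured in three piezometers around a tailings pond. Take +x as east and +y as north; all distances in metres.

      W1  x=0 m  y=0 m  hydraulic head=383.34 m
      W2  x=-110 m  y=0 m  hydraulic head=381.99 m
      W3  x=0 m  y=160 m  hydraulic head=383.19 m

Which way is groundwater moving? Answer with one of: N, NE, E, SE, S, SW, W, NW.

∂h/∂x = (381.99 − 383.34) / (-110 − 0) = +0.01227
∂h/∂y = (383.19 − 383.34) / (160 − 0) = -0.0009375
Flow = −∇h = (-0.01227 east, +0.0009375 north), which points west.

W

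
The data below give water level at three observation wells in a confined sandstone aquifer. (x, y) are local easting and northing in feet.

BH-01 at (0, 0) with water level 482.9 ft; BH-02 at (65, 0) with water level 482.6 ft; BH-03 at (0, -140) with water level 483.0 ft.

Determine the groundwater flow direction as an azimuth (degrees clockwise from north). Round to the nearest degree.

081°

∂h/∂x = (482.6 − 482.9) / (65 − 0) = -0.004615
∂h/∂y = (483.0 − 482.9) / (-140 − 0) = -0.0007143
Flow direction (−∇h) has components (+0.004615 E, +0.0007143 N).
Azimuth = atan2(E, N) = atan2(+0.004615, +0.0007143) = 81.2° ≈ 081°.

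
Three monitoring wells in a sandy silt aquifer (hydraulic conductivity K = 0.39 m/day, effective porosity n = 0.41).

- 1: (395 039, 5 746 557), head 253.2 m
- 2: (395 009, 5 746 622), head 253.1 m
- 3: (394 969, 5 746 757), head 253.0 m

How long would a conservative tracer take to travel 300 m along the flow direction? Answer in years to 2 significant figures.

Differences from 1: to 2 (Δx, Δy, Δh) = (-30, 65, -0.1); to 3 = (-70, 200, -0.2).
Determinant of the coordinate differences = (-30)·200 − (-70)·65 = -1450.
∂h/∂x = [(-0.1)·200 − (-0.2)·65] / -1450 = +0.004828
∂h/∂y = [(-30)·(-0.2) − (-70)·(-0.1)] / -1450 = +0.0006897
|∇h| = √(0.004828² + 0.0006897²) = 0.004877
Seepage velocity v = K·i/n = 0.39 × 0.004877 / 0.41 = 0.004639 m/day.
t = 300 / 0.004639 = 6.467e+04 days = 177 years.

180 years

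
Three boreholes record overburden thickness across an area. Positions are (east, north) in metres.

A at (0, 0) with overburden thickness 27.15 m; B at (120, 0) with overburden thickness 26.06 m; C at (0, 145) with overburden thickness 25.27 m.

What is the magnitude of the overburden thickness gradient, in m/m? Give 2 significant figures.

∂d/∂x = (26.06 − 27.15) / (120 − 0) = -0.009083
∂d/∂y = (25.27 − 27.15) / (145 − 0) = -0.01297
|∇f| = √(-0.009083² + -0.01297²) = 0.01583 m/m

0.016 m/m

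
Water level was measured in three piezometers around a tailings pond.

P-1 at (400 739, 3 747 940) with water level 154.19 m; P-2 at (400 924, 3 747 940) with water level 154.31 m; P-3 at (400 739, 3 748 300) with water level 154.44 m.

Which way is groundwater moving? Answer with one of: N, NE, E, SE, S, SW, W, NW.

∂h/∂x = (154.31 − 154.19) / (400924 − 400739) = +0.0006486
∂h/∂y = (154.44 − 154.19) / (3748300 − 3747940) = +0.0006944
Flow = −∇h = (-0.0006486 east, -0.0006944 north), which points southwest.

SW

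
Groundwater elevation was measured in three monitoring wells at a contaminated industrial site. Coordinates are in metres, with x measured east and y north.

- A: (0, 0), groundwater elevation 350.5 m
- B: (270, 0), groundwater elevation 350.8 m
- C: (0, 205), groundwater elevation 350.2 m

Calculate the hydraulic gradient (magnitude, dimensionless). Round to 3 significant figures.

∂h/∂x = (350.8 − 350.5) / (270 − 0) = +0.001111
∂h/∂y = (350.2 − 350.5) / (205 − 0) = -0.001463
|∇h| = √(0.001111² + -0.001463²) = 0.001837

0.00184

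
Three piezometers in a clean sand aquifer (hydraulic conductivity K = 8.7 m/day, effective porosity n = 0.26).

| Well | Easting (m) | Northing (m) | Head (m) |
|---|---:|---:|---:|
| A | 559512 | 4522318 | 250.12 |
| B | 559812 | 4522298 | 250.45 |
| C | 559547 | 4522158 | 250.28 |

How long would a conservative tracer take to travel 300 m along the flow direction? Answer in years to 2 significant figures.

With h = a·x + b·y + c and A as origin, the differences give:
  300·a + (-20)·b = +0.33
  35·a + (-160)·b = +0.16
Eliminate b (×(-160) and ×(-20), subtract): -47300·a = -49.600 → a = ∂h/∂x = +0.001049
Back-substitute: b = ∂h/∂y = -0.0007706.
|∇h| = √(0.001049² + -0.0007706²) = 0.001302
Seepage velocity v = K·i/n = 8.7 × 0.001302 / 0.26 = 0.04357 m/day.
t = 300 / 0.04357 = 6885 days = 18.9 years.

19 years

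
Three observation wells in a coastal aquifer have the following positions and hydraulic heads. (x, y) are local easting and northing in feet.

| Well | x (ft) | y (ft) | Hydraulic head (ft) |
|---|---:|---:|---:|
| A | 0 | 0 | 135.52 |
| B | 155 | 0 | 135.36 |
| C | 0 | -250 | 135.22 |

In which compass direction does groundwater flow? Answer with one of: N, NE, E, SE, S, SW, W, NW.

∂h/∂x = (135.36 − 135.52) / (155 − 0) = -0.001032
∂h/∂y = (135.22 − 135.52) / (-250 − 0) = +0.001200
Flow = −∇h = (+0.001032 east, -0.001200 north), which points southeast.

SE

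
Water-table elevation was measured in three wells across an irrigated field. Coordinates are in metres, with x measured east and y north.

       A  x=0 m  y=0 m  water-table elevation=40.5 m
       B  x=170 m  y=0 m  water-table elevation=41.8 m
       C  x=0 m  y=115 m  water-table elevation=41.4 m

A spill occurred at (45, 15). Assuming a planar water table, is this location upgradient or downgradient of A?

∂h/∂x = (41.8 − 40.5) / (170 − 0) = +0.007647
∂h/∂y = (41.4 − 40.5) / (115 − 0) = +0.007826
Head at (45, 15) = 40.5 + (+0.007647)·(45) + (+0.007826)·(15) = 40.96 m.
That is higher than the 40.5 m at A, so the point is upgradient.

upgradient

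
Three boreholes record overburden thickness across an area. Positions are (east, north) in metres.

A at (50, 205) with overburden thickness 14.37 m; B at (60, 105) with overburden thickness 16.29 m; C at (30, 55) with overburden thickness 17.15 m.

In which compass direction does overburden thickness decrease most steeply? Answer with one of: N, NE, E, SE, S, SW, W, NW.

Three-point gradient (reference A): Δ to B = (10, -100, +1.92), Δ to C = (-20, -150, +2.78).
∂d/∂x = +0.002857, ∂d/∂y = -0.01891 (det = -3500).
Steepest decrease is along −∇f = (-0.002857 E, +0.01891 N) → north.

N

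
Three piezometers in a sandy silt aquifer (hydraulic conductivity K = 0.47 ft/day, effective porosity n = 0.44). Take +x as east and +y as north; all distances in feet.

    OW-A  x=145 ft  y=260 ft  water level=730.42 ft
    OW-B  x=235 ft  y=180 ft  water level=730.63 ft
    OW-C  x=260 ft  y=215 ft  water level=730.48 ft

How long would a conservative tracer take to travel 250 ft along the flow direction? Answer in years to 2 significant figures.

170 years

With h = a·x + b·y + c and OW-A as origin, the differences give:
  90·a + (-80)·b = +0.21
  115·a + (-45)·b = +0.06
Eliminate b (×(-45) and ×(-80), subtract): 5150·a = -4.650 → a = ∂h/∂x = -0.0009029
Back-substitute: b = ∂h/∂y = -0.003641.
|∇h| = √(-0.0009029² + -0.003641²) = 0.003751
Seepage velocity v = K·i/n = 0.47 × 0.003751 / 0.44 = 0.004007 ft/day.
t = 250 / 0.004007 = 6.239e+04 days = 171 years.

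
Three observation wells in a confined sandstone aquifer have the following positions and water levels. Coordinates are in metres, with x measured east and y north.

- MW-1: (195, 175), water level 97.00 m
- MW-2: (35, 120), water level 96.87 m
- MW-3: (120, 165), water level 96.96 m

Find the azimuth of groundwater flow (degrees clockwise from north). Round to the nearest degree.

195°

Three-point gradient (reference MW-1): Δ to MW-2 = (-160, -55, -0.13), Δ to MW-3 = (-75, -10, -0.04).
∂h/∂x = +0.0003564, ∂h/∂y = +0.001327 (det = -2525).
Flow direction (−∇h) has components (-0.0003564 E, -0.001327 N).
Azimuth = atan2(E, N) = atan2(-0.0003564, -0.001327) = 195.0° ≈ 195°.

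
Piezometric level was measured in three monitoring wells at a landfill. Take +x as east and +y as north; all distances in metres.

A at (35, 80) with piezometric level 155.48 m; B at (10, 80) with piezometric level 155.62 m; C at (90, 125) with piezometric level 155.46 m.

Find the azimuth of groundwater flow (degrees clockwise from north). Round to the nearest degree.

Differences from A: to B (Δx, Δy, Δh) = (-25, 0, +0.14); to C = (55, 45, -0.02).
Solve a·Δx + b·Δy = Δh: det = (-25)·45 − 55·0 = -1125.
∂h/∂x = [(+0.14)·45 − (-0.02)·0] / -1125 = -0.005600
∂h/∂y = [(-25)·(-0.02) − 55·(+0.14)] / -1125 = +0.006400
Flow direction (−∇h) has components (+0.005600 E, -0.006400 N).
Azimuth = atan2(E, N) = atan2(+0.005600, -0.006400) = 138.8° ≈ 139°.

139°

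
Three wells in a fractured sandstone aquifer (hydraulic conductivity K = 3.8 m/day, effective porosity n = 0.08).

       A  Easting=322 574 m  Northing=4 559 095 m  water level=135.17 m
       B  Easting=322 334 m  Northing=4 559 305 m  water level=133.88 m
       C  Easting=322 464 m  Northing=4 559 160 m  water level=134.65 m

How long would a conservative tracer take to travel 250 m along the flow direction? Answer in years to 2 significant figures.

3.5 years

Three-point gradient (reference A): Δ to B = (-240, 210, -1.29), Δ to C = (-110, 65, -0.52).
∂h/∂x = +0.003380, ∂h/∂y = -0.002280 (det = 7500).
|∇h| = √(0.003380² + -0.002280²) = 0.004077
Seepage velocity v = K·i/n = 3.8 × 0.004077 / 0.08 = 0.1937 m/day.
t = 250 / 0.1937 = 1291 days = 3.53 years.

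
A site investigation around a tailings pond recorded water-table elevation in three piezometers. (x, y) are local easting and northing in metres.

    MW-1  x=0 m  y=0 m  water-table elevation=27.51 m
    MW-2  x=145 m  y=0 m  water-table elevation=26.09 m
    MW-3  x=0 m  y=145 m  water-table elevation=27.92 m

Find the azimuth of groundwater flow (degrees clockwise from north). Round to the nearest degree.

106°

∂h/∂x = (26.09 − 27.51) / (145 − 0) = -0.009793
∂h/∂y = (27.92 − 27.51) / (145 − 0) = +0.002828
Flow direction (−∇h) has components (+0.009793 E, -0.002828 N).
Azimuth = atan2(E, N) = atan2(+0.009793, -0.002828) = 106.1° ≈ 106°.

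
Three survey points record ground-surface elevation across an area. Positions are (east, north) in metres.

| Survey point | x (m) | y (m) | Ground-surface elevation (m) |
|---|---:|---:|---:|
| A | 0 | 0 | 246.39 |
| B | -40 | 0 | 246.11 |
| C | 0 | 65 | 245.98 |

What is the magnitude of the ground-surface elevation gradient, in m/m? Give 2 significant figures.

0.0094 m/m

∂z/∂x = (246.11 − 246.39) / (-40 − 0) = +0.007000
∂z/∂y = (245.98 − 246.39) / (65 − 0) = -0.006308
|∇f| = √(0.007000² + -0.006308²) = 0.009423 m/m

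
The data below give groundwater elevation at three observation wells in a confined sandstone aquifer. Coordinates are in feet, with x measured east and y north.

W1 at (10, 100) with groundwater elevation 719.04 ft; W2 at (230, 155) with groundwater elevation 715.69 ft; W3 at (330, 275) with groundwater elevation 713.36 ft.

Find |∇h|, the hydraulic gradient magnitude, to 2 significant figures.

0.016

Three-point gradient (reference W1): Δ to W2 = (220, 55, -3.35), Δ to W3 = (320, 175, -5.68).
∂h/∂x = -0.01310, ∂h/∂y = -0.008498 (det = 20900).
|∇h| = √(-0.01310² + -0.008498²) = 0.01561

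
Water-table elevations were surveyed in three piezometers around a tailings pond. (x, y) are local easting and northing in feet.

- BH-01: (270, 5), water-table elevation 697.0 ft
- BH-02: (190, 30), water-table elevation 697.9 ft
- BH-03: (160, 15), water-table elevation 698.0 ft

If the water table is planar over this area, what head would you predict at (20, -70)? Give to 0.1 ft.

698.3 ft

With h = a·x + b·y + c and BH-01 as origin, the differences give:
  (-80)·a + 25·b = +0.9
  (-110)·a + 10·b = +1.0
Eliminate b (×10 and ×25, subtract): 1950·a = -16.00 → a = ∂h/∂x = -0.008205
Back-substitute: b = ∂h/∂y = +0.009744.
h(20, -70) = 697.0 + (-0.008205)·(-250) + (+0.009744)·(-75) = 697.0 +2.051 -0.731 = 698.321 ft.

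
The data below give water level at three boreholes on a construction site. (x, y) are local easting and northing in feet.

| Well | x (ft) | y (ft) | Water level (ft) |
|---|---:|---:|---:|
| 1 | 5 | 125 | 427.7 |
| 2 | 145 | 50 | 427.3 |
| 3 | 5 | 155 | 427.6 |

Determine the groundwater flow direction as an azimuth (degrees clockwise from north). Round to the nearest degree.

054°

With h = a·x + b·y + c and 1 as origin, the differences give:
  140·a + (-75)·b = -0.4
  0·a + 30·b = -0.1
Eliminate b (×30 and ×(-75), subtract): 4200·a = -19.50 → a = ∂h/∂x = -0.004643
Back-substitute: b = ∂h/∂y = -0.003333.
Flow direction (−∇h) has components (+0.004643 E, +0.003333 N).
Azimuth = atan2(E, N) = atan2(+0.004643, +0.003333) = 54.3° ≈ 054°.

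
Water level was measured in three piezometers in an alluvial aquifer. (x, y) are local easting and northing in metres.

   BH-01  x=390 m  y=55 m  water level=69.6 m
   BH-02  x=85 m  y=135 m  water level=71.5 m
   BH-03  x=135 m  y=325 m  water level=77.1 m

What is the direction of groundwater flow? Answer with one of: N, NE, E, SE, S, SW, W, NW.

With h = a·x + b·y + c and BH-01 as origin, the differences give:
  (-305)·a + 80·b = +1.9
  (-255)·a + 270·b = +7.5
Eliminate b (×270 and ×80, subtract): -61950·a = -87.00 → a = ∂h/∂x = +0.001404
Back-substitute: b = ∂h/∂y = +0.02910.
Flow = −∇h = (-0.001404 east, -0.02910 north), which points south.

S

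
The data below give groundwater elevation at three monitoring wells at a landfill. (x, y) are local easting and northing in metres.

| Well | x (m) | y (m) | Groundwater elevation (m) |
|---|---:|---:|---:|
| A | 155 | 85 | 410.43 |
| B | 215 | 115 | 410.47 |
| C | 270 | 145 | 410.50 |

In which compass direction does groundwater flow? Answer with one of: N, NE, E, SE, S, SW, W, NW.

With h = a·x + b·y + c and A as origin, the differences give:
  60·a + 30·b = +0.04
  115·a + 60·b = +0.07
Eliminate b (×60 and ×30, subtract): 150·a = 0.300 → a = ∂h/∂x = +0.002000
Back-substitute: b = ∂h/∂y = -0.002667.
Flow = −∇h = (-0.002000 east, +0.002667 north), which points northwest.

NW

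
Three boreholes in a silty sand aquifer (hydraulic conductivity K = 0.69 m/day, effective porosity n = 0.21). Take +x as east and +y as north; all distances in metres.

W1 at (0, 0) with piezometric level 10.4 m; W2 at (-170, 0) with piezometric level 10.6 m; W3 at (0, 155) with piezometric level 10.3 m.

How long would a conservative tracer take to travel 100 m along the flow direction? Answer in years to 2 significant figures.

∂h/∂x = (10.6 − 10.4) / (-170 − 0) = -0.001176
∂h/∂y = (10.3 − 10.4) / (155 − 0) = -0.0006452
|∇h| = √(-0.001176² + -0.0006452²) = 0.001341
Seepage velocity v = K·i/n = 0.69 × 0.001341 / 0.21 = 0.004406 m/day.
t = 100 / 0.004406 = 2.27e+04 days = 62.1 years.

62 years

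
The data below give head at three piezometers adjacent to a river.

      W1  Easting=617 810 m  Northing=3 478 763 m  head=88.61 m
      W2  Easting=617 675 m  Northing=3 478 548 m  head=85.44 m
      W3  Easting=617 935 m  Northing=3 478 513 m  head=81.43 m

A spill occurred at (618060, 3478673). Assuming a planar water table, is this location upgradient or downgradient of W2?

Differences from W1: to W2 (Δx, Δy, Δh) = (-135, -215, -3.17); to W3 = (125, -250, -7.18).
Determinant of the coordinate differences = (-135)·(-250) − 125·(-215) = 60625.
∂h/∂x = [(-3.17)·(-250) − (-7.18)·(-215)] / 60625 = -0.01239
∂h/∂y = [(-135)·(-7.18) − 125·(-3.17)] / 60625 = +0.02252
Head at (618060, 3478673) = 88.61 + (-0.01239)·(250) + (+0.02252)·(-90) = 83.49 m.
That is lower than the 85.44 m at W2, so the point is downgradient.

downgradient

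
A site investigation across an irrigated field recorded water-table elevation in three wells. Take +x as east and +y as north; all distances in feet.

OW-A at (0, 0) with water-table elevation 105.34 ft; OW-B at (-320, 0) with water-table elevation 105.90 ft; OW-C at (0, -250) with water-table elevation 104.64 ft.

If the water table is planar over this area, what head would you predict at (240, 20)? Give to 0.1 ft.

∂h/∂x = (105.90 − 105.34) / (-320 − 0) = -0.001750
∂h/∂y = (104.64 − 105.34) / (-250 − 0) = +0.002800
h(240, 20) = 105.34 + (-0.001750)·(240) + (+0.002800)·(20) = 105.34 -0.420 +0.056 = 104.976 ft.

105.0 ft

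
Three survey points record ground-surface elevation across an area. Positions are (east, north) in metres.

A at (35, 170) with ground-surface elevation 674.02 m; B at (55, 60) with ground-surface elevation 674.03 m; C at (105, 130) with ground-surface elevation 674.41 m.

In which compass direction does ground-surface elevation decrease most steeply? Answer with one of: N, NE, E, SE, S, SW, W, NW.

With z = a·x + b·y + c and A as origin, the differences give:
  20·a + (-110)·b = +0.01
  70·a + (-40)·b = +0.39
Eliminate b (×(-40) and ×(-110), subtract): 6900·a = 42.500 → a = ∂z/∂x = +0.006159
Back-substitute: b = ∂z/∂y = +0.001029.
Steepest decrease is along −∇f = (-0.006159 E, -0.001029 N) → west.

W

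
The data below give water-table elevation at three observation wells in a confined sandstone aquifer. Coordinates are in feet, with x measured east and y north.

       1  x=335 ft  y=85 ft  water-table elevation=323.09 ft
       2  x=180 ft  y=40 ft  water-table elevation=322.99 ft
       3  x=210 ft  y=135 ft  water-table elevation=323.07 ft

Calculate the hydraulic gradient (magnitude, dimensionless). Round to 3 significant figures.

Differences from 1: to 2 (Δx, Δy, Δh) = (-155, -45, -0.10); to 3 = (-125, 50, -0.02).
Determinant of the coordinate differences = (-155)·50 − (-125)·(-45) = -13375.
∂h/∂x = [(-0.10)·50 − (-0.02)·(-45)] / -13375 = +0.0004411
∂h/∂y = [(-155)·(-0.02) − (-125)·(-0.10)] / -13375 = +0.0007028
|∇h| = √(0.0004411² + 0.0007028²) = 0.0008298

0.000830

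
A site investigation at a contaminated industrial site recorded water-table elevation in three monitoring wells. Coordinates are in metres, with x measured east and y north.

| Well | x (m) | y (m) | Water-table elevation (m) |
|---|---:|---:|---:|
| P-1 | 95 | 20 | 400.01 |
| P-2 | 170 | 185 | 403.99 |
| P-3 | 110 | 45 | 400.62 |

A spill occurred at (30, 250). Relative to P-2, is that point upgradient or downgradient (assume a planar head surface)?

upgradient

Taking P-1 as reference: P-2−P-1 = (75, 165, +3.98); P-3−P-1 = (15, 25, +0.61).
Solve a·Δx + b·Δy = Δh: det = 75·25 − 15·165 = -600.
∂h/∂x = [(+3.98)·25 − (+0.61)·165] / -600 = +0.001917
∂h/∂y = [75·(+0.61) − 15·(+3.98)] / -600 = +0.02325
Head at (30, 250) = 400.01 + (+0.001917)·(-65) + (+0.02325)·(230) = 405.23 m.
That is higher than the 403.99 m at P-2, so the point is upgradient.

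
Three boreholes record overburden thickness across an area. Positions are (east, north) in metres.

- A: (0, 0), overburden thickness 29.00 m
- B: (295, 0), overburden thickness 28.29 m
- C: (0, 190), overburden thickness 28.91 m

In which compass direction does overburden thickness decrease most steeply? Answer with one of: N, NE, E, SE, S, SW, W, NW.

∂d/∂x = (28.29 − 29.00) / (295 − 0) = -0.002407
∂d/∂y = (28.91 − 29.00) / (190 − 0) = -0.0004737
Steepest decrease is along −∇f = (+0.002407 E, +0.0004737 N) → east.

E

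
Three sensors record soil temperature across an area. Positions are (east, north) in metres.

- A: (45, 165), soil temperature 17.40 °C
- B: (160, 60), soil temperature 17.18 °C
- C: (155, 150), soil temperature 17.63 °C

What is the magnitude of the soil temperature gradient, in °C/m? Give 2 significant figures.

0.0059 °C/m

Differences from A: to B (Δx, Δy, Δh) = (115, -105, -0.22); to C = (110, -15, +0.23).
Determinant of the coordinate differences = 115·(-15) − 110·(-105) = 9825.
∂T/∂x = [(-0.22)·(-15) − (+0.23)·(-105)] / 9825 = +0.002794
∂T/∂y = [115·(+0.23) − 110·(-0.22)] / 9825 = +0.005155
|∇f| = √(0.002794² + 0.005155²) = 0.005863 °C/m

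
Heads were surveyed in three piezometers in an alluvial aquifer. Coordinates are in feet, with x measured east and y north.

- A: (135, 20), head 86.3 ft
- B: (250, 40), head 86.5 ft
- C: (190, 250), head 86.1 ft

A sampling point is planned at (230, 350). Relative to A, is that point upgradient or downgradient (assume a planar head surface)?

downgradient

Taking A as reference: B−A = (115, 20, +0.2); C−A = (55, 230, -0.2).
Solve a·Δx + b·Δy = Δh: det = 115·230 − 55·20 = 25350.
∂h/∂x = [(+0.2)·230 − (-0.2)·20] / 25350 = +0.001972
∂h/∂y = [115·(-0.2) − 55·(+0.2)] / 25350 = -0.001341
Head at (230, 350) = 86.3 + (+0.001972)·(95) + (-0.001341)·(330) = 86.04 ft.
That is lower than the 86.3 ft at A, so the point is downgradient.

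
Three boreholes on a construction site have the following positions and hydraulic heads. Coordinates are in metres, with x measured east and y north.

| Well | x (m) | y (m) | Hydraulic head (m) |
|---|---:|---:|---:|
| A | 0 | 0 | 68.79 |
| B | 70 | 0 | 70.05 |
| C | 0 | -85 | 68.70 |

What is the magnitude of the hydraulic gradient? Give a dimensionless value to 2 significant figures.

∂h/∂x = (70.05 − 68.79) / (70 − 0) = +0.01800
∂h/∂y = (68.70 − 68.79) / (-85 − 0) = +0.001059
|∇h| = √(0.01800² + 0.001059²) = 0.01803

0.018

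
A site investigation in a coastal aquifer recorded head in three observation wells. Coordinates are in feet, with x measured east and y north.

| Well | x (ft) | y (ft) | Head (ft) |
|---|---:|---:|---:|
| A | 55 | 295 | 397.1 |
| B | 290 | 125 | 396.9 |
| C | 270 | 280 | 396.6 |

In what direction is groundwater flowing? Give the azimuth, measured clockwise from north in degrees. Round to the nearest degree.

048°

With h = a·x + b·y + c and A as origin, the differences give:
  235·a + (-170)·b = -0.2
  215·a + (-15)·b = -0.5
Eliminate b (×(-15) and ×(-170), subtract): 33025·a = -82.00 → a = ∂h/∂x = -0.002483
Back-substitute: b = ∂h/∂y = -0.002256.
Flow direction (−∇h) has components (+0.002483 E, +0.002256 N).
Azimuth = atan2(E, N) = atan2(+0.002483, +0.002256) = 47.7° ≈ 048°.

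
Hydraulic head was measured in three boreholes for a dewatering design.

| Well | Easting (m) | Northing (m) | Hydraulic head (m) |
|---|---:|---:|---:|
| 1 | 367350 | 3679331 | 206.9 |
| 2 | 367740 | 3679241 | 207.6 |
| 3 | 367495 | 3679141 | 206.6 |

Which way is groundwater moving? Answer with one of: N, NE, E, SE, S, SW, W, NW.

SW

Three-point gradient (reference 1): Δ to 2 = (390, -90, +0.7), Δ to 3 = (145, -190, -0.3).
∂h/∂x = +0.002621, ∂h/∂y = +0.003579 (det = -61050).
Flow = −∇h = (-0.002621 east, -0.003579 north), which points southwest.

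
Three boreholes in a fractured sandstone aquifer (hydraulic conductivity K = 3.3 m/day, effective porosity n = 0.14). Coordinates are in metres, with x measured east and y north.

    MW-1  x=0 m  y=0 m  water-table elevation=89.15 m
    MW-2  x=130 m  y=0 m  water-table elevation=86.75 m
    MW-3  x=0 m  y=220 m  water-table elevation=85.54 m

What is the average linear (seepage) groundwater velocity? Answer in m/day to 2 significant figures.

∂h/∂x = (86.75 − 89.15) / (130 − 0) = -0.01846
∂h/∂y = (85.54 − 89.15) / (220 − 0) = -0.01641
|∇h| = √(-0.01846² + -0.01641²) = 0.0247
Seepage velocity v = K·i/n = 3.3 × 0.0247 / 0.14 = 0.5822 m/day.

0.58 m/day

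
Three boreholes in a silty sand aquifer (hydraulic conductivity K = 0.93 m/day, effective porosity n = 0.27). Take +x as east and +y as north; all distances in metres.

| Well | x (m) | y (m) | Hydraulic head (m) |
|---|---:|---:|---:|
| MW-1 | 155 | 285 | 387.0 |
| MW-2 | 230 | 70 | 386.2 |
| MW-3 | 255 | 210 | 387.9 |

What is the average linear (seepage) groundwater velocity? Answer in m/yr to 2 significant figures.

23 m/yr

Differences from MW-1: to MW-2 (Δx, Δy, Δh) = (75, -215, -0.8); to MW-3 = (100, -75, +0.9).
Solve a·Δx + b·Δy = Δh: det = 75·(-75) − 100·(-215) = 15875.
∂h/∂x = [(-0.8)·(-75) − (+0.9)·(-215)] / 15875 = +0.01597
∂h/∂y = [75·(+0.9) − 100·(-0.8)] / 15875 = +0.009291
|∇h| = √(0.01597² + 0.009291²) = 0.01848
Seepage velocity v = K·i/n = 0.93 × 0.01848 / 0.27 = 0.06365 m/day = 23.25 m/yr.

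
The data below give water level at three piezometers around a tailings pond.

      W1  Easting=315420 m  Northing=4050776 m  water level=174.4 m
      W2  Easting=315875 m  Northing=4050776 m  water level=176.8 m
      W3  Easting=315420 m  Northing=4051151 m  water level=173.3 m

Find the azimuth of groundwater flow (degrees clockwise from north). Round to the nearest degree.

299°

∂h/∂x = (176.8 − 174.4) / (315875 − 315420) = +0.005275
∂h/∂y = (173.3 − 174.4) / (4051151 − 4050776) = -0.002933
Flow direction (−∇h) has components (-0.005275 E, +0.002933 N).
Azimuth = atan2(E, N) = atan2(-0.005275, +0.002933) = 299.1° ≈ 299°.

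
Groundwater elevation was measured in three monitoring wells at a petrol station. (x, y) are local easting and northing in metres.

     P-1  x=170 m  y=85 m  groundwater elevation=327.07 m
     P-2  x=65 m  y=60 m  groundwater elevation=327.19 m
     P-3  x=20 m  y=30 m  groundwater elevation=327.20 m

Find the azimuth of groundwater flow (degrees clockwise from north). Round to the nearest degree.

142°

Three-point gradient (reference P-1): Δ to P-2 = (-105, -25, +0.12), Δ to P-3 = (-150, -55, +0.13).
∂h/∂x = -0.001654, ∂h/∂y = +0.002148 (det = 2025).
Flow direction (−∇h) has components (+0.001654 E, -0.002148 N).
Azimuth = atan2(E, N) = atan2(+0.001654, -0.002148) = 142.4° ≈ 142°.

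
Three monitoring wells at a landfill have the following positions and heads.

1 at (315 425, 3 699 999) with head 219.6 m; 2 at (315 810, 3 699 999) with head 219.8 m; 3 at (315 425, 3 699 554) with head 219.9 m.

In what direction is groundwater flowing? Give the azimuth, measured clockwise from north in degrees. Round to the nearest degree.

322°

∂h/∂x = (219.8 − 219.6) / (315810 − 315425) = +0.0005195
∂h/∂y = (219.9 − 219.6) / (3699554 − 3699999) = -0.0006742
Flow direction (−∇h) has components (-0.0005195 E, +0.0006742 N).
Azimuth = atan2(E, N) = atan2(-0.0005195, +0.0006742) = 322.4° ≈ 322°.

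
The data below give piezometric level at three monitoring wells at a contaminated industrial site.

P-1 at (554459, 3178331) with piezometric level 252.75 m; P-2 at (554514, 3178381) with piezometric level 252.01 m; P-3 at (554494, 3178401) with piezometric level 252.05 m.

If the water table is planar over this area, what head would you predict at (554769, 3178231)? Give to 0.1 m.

250.9 m

With h = a·x + b·y + c and P-1 as origin, the differences give:
  55·a + 50·b = -0.74
  35·a + 70·b = -0.70
Eliminate b (×70 and ×50, subtract): 2100·a = -16.800 → a = ∂h/∂x = -0.008000
Back-substitute: b = ∂h/∂y = -0.006000.
h(554769, 3178231) = 252.75 + (-0.008000)·(310) + (-0.006000)·(-100) = 252.75 -2.480 +0.600 = 250.870 m.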